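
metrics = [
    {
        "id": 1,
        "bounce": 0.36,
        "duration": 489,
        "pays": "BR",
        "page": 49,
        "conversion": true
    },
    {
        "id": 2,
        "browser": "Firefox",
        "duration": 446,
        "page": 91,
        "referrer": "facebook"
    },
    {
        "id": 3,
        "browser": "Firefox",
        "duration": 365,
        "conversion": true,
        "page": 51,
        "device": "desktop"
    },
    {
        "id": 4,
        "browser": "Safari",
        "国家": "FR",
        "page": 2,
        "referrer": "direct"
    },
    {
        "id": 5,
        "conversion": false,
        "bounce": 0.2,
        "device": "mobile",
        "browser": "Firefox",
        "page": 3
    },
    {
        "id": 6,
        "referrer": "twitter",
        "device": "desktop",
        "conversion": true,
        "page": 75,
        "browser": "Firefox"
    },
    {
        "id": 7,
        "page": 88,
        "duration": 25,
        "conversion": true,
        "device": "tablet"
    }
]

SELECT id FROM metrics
[1, 2, 3, 4, 5, 6, 7]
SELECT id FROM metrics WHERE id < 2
[1]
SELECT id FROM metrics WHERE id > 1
[2, 3, 4, 5, 6, 7]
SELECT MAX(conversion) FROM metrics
True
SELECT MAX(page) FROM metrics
91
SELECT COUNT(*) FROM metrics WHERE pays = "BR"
1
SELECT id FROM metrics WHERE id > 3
[4, 5, 6, 7]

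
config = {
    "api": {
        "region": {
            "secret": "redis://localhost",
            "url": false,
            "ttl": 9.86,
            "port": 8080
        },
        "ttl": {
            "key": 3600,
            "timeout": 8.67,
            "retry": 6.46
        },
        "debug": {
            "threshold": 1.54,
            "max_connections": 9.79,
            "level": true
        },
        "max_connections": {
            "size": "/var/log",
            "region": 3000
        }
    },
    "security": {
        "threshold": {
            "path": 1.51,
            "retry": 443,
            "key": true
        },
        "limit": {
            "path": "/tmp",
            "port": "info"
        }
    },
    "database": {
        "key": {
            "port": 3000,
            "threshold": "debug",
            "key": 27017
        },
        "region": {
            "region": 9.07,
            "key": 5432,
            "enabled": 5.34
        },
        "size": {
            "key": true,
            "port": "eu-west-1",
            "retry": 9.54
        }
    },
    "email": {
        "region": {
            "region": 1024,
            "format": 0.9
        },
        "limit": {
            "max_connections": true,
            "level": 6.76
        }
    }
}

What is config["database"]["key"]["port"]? 3000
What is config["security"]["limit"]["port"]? "info"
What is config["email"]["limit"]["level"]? 6.76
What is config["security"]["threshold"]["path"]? 1.51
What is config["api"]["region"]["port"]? 8080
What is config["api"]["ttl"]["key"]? 3600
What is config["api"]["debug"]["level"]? True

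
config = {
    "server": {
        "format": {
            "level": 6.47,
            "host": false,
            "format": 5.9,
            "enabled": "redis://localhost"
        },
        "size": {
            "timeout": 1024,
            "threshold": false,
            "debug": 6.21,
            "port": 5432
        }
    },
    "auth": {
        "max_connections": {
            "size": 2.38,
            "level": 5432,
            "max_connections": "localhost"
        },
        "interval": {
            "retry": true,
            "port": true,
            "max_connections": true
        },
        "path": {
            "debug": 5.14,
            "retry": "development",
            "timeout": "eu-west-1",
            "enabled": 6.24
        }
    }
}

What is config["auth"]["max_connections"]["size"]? 2.38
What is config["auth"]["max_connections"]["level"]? 5432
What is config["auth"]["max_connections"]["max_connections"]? "localhost"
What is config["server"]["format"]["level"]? 6.47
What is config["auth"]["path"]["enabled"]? 6.24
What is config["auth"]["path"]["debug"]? 5.14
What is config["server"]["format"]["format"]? 5.9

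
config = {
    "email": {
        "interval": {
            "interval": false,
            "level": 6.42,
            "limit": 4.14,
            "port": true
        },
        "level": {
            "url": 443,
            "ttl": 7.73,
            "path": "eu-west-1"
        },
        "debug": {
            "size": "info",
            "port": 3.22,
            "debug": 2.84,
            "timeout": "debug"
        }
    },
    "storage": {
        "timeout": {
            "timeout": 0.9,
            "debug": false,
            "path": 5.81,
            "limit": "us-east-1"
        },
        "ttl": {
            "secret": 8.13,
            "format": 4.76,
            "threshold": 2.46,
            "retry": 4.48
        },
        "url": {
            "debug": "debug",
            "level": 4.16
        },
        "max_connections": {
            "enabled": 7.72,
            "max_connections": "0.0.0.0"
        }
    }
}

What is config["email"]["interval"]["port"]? True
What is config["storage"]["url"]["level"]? 4.16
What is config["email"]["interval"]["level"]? 6.42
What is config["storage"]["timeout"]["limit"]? "us-east-1"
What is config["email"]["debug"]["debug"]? 2.84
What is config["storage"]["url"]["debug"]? "debug"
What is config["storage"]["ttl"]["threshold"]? 2.46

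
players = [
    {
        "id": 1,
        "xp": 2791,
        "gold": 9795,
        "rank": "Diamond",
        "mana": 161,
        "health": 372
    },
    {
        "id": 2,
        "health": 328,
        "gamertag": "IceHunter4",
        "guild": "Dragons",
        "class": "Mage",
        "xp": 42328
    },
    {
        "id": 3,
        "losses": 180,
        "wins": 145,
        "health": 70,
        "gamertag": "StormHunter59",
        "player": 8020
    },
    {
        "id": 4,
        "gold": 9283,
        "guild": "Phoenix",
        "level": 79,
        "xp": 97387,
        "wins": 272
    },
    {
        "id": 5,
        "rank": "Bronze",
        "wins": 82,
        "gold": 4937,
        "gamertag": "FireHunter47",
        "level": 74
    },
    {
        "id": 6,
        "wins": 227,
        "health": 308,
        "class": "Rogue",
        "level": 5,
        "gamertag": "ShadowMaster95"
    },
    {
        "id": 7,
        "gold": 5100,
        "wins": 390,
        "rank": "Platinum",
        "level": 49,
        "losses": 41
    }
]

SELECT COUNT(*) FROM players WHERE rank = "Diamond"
1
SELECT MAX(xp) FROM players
97387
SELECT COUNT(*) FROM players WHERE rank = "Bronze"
1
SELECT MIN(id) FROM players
1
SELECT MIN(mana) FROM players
161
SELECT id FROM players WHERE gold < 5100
[5]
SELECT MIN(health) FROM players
70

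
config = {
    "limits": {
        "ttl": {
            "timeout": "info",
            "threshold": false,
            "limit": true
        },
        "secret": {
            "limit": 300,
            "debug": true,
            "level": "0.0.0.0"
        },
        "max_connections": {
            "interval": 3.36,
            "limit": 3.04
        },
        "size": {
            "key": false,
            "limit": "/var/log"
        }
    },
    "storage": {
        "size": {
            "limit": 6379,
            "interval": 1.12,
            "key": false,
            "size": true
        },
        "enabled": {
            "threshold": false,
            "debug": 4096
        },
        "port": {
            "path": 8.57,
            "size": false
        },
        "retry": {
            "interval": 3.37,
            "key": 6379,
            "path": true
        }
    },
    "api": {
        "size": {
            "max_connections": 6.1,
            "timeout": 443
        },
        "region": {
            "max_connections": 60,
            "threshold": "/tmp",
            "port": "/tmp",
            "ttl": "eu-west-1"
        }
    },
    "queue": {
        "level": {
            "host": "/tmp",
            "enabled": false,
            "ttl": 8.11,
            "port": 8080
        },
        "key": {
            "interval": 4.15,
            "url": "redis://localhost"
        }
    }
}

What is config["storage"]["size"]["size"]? True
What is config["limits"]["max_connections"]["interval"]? 3.36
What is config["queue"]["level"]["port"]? 8080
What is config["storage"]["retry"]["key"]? 6379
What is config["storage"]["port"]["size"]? False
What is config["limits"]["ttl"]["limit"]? True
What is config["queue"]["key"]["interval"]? 4.15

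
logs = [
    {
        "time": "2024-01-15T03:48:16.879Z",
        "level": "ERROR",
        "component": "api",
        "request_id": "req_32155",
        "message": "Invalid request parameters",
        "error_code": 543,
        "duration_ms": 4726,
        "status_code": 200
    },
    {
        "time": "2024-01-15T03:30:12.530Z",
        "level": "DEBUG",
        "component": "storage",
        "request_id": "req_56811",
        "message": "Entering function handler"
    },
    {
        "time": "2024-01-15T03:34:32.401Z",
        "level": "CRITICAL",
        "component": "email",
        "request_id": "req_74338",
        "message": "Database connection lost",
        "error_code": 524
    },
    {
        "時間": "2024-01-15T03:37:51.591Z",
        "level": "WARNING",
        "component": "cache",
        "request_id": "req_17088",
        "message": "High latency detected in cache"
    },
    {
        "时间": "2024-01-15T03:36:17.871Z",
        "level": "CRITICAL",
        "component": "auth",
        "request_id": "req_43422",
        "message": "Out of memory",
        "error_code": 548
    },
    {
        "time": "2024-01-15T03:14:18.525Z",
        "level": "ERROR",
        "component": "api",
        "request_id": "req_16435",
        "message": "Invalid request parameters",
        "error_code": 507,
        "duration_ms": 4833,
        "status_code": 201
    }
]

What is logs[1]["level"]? "DEBUG"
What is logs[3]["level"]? "WARNING"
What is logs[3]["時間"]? "2024-01-15T03:37:51.591Z"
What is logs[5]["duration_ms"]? 4833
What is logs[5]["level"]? "ERROR"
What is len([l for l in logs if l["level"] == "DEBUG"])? 1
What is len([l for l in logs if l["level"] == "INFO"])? 0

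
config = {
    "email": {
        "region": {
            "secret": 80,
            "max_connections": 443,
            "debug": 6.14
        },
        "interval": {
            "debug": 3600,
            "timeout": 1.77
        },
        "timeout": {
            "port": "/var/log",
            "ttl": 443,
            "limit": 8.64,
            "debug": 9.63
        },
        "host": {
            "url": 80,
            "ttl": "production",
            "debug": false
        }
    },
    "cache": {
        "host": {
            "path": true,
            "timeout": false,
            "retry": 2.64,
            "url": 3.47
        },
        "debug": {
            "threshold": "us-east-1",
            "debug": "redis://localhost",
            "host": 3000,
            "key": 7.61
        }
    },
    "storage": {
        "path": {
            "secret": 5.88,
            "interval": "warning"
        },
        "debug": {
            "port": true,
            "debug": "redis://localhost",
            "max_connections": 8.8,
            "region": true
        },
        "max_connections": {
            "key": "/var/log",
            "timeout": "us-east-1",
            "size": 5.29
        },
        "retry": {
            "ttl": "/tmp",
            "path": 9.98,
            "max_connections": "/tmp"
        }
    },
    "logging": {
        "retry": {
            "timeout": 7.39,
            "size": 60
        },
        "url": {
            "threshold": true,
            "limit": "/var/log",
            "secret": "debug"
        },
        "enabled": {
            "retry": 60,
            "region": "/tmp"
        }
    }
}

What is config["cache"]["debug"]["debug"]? "redis://localhost"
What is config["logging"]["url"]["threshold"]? True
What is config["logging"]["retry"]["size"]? 60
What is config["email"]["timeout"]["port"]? "/var/log"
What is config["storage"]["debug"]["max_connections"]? 8.8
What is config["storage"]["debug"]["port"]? True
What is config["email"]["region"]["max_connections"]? 443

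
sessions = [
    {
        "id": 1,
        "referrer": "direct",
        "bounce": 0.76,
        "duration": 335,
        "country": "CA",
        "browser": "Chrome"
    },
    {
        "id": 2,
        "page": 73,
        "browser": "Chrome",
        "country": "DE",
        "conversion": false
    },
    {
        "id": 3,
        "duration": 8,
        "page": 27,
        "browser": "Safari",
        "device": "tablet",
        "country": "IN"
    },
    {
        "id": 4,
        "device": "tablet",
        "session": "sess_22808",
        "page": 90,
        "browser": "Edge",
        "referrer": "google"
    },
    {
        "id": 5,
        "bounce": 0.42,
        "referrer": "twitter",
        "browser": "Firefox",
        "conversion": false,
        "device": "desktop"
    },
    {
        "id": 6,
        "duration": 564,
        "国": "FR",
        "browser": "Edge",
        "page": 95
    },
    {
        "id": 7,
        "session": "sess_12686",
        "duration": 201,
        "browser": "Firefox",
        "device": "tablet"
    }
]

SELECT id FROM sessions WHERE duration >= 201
[1, 6, 7]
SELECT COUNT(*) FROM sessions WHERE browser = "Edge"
2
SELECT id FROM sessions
[1, 2, 3, 4, 5, 6, 7]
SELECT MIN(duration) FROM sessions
8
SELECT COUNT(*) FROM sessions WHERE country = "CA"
1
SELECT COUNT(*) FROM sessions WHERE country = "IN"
1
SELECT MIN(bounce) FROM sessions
0.42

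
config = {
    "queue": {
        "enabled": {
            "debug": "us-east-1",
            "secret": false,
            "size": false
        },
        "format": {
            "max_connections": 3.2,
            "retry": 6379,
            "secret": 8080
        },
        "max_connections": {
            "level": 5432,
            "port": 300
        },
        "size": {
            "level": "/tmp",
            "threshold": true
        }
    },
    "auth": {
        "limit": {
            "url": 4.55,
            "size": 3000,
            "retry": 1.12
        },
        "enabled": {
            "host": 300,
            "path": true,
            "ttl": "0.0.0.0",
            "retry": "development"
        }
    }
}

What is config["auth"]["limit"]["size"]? 3000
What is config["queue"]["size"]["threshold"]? True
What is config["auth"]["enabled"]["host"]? 300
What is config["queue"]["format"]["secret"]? 8080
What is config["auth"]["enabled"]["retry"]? "development"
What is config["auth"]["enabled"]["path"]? True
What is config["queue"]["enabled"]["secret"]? False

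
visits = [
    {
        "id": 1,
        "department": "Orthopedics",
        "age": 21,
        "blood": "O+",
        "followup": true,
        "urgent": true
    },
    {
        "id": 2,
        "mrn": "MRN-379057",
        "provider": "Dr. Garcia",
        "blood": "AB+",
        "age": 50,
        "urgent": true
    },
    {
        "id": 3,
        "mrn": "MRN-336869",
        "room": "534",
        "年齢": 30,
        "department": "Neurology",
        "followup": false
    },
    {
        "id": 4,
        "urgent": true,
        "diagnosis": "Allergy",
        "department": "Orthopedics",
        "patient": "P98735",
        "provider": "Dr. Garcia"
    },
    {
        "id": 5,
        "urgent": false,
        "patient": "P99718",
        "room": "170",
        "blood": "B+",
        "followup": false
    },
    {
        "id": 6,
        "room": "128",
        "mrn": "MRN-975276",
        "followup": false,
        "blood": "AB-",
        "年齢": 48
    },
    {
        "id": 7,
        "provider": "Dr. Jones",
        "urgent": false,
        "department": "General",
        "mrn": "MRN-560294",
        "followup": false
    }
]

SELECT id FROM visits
[1, 2, 3, 4, 5, 6, 7]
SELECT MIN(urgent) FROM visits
False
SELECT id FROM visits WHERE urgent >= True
[1, 2, 4]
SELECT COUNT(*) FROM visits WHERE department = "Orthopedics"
2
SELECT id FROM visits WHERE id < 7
[1, 2, 3, 4, 5, 6]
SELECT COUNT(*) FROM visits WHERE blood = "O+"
1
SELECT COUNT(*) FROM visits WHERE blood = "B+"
1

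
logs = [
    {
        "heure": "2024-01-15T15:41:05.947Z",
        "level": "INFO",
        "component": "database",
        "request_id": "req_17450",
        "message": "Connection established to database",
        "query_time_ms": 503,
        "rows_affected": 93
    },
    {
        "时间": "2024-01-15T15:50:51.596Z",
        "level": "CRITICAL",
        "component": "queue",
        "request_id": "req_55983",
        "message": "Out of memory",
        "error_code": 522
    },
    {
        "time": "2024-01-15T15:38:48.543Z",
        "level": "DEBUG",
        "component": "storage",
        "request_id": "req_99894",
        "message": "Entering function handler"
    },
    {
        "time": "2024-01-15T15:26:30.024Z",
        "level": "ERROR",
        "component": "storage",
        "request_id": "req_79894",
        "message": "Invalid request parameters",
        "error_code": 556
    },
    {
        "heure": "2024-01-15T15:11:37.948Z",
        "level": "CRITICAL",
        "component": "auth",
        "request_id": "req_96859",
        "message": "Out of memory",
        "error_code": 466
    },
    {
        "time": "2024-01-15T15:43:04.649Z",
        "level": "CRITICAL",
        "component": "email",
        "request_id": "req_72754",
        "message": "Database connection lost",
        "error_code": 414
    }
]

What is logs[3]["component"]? "storage"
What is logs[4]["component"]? "auth"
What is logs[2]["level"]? "DEBUG"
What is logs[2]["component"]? "storage"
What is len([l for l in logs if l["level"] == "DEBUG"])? 1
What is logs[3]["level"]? "ERROR"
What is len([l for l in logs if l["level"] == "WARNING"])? 0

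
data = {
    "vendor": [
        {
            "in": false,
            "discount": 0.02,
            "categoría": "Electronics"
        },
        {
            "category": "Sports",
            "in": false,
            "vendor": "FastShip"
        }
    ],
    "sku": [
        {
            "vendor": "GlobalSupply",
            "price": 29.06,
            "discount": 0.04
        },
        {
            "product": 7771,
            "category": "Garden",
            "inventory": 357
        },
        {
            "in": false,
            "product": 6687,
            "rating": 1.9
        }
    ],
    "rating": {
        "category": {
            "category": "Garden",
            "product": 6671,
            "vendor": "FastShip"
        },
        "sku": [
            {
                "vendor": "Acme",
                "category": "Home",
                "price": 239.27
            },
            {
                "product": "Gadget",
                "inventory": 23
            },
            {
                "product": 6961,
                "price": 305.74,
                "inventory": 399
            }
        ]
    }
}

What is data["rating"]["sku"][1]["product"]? "Gadget"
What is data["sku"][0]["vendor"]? "GlobalSupply"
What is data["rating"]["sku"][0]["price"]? 239.27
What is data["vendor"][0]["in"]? False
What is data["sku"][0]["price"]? 29.06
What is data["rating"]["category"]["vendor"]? "FastShip"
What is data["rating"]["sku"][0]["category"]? "Home"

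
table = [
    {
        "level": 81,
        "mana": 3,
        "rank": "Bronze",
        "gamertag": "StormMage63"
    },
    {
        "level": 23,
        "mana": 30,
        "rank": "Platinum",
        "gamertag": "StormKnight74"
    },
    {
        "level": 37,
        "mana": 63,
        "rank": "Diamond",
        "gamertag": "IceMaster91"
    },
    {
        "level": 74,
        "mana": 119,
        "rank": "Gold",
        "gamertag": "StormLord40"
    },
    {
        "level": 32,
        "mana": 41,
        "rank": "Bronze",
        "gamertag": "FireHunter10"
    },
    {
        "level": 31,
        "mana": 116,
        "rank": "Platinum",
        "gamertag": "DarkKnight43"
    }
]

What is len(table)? 6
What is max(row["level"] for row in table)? 81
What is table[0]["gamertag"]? "StormMage63"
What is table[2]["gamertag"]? "IceMaster91"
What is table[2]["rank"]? "Diamond"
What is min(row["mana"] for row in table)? 3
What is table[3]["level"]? 74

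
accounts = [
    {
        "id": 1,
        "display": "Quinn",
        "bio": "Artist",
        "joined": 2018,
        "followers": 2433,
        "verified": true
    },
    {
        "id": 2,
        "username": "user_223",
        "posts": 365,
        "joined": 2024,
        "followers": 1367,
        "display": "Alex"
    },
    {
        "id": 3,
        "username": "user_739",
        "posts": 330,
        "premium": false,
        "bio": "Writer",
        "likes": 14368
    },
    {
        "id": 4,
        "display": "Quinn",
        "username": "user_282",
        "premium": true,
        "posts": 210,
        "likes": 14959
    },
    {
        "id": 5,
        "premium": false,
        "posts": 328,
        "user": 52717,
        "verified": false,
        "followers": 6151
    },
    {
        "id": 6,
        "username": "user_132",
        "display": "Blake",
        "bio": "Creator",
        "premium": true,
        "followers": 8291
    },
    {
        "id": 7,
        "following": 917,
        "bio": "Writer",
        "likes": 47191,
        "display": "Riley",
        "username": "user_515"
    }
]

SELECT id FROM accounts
[1, 2, 3, 4, 5, 6, 7]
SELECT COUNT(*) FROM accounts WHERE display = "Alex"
1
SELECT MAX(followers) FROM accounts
8291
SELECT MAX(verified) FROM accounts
True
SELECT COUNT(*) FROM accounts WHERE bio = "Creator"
1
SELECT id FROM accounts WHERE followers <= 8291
[1, 2, 5, 6]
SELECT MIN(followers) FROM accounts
1367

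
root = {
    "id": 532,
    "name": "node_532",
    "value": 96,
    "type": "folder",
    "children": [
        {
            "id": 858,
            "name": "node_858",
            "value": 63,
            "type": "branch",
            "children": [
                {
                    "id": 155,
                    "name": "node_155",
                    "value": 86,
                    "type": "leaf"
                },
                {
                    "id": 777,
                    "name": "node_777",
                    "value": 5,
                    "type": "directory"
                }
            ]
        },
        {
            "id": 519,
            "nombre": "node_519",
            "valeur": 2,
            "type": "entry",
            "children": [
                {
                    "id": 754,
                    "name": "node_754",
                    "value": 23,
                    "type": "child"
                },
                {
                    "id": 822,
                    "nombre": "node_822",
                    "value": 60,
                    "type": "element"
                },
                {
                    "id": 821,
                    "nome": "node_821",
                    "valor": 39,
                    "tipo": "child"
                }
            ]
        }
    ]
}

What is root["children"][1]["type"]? "entry"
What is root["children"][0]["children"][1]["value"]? 5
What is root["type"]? "folder"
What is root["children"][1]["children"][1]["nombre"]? "node_822"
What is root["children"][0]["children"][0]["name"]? "node_155"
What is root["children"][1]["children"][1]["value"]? 60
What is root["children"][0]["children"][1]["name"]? "node_777"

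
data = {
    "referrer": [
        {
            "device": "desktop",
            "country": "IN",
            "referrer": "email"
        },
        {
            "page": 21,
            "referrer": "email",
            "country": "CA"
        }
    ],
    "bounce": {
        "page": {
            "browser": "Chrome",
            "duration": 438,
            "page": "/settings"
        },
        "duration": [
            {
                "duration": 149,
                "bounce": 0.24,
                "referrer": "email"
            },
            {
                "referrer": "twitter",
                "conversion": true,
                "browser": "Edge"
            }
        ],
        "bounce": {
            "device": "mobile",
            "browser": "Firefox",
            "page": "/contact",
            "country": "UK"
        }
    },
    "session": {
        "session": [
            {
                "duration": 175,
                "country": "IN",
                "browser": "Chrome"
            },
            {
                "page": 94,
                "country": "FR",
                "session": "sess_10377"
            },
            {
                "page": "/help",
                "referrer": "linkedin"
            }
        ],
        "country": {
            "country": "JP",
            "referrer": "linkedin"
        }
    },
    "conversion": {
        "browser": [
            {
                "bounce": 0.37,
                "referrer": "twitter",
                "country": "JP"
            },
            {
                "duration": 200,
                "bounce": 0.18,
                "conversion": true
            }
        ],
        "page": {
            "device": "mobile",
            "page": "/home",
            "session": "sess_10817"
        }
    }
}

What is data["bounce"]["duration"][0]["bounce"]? 0.24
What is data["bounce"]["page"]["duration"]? 438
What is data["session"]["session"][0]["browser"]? "Chrome"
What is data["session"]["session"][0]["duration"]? 175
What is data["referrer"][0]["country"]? "IN"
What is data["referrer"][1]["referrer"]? "email"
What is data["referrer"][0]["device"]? "desktop"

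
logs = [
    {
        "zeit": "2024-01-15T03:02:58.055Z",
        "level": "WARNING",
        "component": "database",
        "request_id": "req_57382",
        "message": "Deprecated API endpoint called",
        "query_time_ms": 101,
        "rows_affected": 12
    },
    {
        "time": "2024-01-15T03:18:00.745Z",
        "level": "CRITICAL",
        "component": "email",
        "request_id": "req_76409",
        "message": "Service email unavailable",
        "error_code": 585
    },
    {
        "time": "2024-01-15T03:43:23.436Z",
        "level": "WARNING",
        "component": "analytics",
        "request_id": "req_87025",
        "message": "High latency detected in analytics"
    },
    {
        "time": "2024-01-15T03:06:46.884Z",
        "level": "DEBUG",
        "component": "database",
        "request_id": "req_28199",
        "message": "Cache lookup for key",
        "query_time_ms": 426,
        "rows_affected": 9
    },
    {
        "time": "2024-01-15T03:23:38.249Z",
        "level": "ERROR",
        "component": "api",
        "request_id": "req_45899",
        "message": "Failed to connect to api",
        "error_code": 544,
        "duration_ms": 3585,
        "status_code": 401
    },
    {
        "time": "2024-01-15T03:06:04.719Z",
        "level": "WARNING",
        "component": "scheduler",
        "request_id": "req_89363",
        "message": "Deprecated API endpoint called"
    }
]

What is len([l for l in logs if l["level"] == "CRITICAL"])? 1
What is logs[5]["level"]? "WARNING"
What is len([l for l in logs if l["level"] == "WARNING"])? 3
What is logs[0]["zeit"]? "2024-01-15T03:02:58.055Z"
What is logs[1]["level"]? "CRITICAL"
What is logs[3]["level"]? "DEBUG"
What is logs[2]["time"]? "2024-01-15T03:43:23.436Z"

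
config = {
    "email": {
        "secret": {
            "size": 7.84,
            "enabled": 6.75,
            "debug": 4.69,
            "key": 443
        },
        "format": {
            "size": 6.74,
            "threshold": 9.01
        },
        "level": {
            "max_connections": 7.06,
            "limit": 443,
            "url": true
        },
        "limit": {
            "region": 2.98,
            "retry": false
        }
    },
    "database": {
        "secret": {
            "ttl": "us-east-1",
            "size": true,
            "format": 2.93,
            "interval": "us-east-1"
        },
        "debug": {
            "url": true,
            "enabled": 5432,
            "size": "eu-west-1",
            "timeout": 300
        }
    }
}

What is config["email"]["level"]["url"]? True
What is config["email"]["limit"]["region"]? 2.98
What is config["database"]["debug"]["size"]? "eu-west-1"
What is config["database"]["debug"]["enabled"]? 5432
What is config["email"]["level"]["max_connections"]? 7.06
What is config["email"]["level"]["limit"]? 443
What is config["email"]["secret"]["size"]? 7.84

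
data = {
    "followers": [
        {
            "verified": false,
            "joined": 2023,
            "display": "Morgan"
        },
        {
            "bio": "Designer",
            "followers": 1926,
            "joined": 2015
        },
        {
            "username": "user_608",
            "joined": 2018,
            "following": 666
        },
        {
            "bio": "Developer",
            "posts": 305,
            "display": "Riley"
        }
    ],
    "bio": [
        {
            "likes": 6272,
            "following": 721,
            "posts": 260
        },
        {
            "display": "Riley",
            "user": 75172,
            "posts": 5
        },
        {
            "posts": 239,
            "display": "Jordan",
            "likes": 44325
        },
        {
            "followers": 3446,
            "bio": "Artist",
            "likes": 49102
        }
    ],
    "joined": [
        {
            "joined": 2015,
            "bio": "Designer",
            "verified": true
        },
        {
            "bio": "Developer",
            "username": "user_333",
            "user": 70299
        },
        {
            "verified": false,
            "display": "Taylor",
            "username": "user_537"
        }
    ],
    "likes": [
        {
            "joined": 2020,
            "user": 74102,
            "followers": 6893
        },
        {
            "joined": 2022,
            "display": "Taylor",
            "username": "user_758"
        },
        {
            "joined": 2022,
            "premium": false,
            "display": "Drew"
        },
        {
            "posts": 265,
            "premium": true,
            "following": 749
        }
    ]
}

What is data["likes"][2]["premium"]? False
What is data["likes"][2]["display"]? "Drew"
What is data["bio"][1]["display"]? "Riley"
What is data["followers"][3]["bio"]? "Developer"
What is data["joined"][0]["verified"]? True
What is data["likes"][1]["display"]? "Taylor"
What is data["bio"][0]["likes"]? 6272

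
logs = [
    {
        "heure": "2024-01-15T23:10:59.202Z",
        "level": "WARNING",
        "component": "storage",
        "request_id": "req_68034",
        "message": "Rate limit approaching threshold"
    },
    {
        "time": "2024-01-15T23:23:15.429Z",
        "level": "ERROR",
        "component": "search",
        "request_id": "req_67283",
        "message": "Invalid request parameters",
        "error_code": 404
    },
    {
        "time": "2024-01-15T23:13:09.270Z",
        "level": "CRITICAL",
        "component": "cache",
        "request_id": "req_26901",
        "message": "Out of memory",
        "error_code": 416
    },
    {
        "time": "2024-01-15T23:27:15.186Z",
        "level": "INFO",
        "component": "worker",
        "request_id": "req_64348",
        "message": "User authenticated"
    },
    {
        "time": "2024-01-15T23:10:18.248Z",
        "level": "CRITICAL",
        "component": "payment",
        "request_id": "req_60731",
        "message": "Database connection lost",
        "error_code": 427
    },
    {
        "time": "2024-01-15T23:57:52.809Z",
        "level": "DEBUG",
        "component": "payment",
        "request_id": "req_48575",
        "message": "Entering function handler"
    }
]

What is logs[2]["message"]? "Out of memory"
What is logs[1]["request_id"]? "req_67283"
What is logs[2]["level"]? "CRITICAL"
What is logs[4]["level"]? "CRITICAL"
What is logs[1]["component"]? "search"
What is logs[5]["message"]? "Entering function handler"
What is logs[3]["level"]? "INFO"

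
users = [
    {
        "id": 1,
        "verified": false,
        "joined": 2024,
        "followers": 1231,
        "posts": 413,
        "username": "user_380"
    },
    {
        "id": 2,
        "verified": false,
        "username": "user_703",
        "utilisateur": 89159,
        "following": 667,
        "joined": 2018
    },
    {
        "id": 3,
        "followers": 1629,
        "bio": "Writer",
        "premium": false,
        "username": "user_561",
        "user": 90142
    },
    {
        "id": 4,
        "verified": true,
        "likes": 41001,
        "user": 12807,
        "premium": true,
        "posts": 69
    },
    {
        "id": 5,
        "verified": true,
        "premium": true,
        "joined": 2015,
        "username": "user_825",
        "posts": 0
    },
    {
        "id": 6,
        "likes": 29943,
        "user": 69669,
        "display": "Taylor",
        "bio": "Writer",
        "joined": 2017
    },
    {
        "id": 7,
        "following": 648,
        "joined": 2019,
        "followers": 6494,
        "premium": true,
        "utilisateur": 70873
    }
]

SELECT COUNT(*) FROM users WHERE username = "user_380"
1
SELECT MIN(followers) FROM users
1231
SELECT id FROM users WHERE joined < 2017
[5]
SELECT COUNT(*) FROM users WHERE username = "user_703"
1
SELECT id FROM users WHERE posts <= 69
[4, 5]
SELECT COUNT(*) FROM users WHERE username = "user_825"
1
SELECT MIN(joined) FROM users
2015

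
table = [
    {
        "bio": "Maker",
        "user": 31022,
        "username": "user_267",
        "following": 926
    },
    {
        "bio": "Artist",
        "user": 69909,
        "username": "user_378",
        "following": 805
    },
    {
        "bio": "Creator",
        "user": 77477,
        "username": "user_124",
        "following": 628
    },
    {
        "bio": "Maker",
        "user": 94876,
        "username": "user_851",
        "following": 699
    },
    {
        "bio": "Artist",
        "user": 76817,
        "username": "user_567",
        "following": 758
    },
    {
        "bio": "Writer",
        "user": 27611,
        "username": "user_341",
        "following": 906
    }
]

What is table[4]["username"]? "user_567"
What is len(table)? 6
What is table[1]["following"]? 805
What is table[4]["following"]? 758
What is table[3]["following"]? 699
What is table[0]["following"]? 926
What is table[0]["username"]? "user_267"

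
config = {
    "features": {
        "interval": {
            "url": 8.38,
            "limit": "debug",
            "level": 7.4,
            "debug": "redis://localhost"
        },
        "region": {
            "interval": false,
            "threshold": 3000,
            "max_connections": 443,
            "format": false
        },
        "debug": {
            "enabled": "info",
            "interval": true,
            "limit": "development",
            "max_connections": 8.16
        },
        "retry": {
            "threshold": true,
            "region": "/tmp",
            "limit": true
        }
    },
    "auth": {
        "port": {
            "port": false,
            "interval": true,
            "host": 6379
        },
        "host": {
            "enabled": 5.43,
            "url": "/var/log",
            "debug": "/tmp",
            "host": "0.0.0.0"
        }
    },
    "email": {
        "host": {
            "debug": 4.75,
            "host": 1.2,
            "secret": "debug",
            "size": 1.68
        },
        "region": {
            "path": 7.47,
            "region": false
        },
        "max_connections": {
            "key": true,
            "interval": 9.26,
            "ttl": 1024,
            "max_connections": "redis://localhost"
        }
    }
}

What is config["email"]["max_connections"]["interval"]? 9.26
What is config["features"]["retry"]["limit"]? True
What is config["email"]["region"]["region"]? False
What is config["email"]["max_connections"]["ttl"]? 1024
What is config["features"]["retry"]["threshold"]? True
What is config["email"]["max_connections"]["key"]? True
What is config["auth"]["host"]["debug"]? "/tmp"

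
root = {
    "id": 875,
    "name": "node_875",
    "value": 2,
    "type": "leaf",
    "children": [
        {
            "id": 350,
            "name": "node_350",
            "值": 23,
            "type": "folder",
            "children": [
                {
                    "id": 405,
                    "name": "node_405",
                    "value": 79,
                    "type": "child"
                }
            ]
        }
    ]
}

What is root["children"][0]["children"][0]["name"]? "node_405"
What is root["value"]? 2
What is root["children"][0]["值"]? 23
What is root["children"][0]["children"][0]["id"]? 405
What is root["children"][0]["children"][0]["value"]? 79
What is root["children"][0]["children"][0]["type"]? "child"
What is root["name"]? "node_875"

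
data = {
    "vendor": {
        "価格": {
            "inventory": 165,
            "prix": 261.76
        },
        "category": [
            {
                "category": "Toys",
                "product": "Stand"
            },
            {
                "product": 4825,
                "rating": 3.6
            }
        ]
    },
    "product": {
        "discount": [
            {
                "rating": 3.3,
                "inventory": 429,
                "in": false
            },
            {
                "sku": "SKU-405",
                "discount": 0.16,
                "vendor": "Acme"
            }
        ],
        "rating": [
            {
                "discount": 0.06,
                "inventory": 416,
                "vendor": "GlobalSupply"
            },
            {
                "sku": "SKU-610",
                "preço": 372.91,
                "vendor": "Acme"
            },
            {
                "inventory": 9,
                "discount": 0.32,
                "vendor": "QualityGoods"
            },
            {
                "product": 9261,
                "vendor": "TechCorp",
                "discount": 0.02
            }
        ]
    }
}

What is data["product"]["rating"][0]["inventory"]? 416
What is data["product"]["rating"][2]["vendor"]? "QualityGoods"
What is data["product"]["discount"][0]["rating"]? 3.3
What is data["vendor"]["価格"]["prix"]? 261.76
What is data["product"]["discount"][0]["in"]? False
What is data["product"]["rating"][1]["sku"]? "SKU-610"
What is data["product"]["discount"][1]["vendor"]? "Acme"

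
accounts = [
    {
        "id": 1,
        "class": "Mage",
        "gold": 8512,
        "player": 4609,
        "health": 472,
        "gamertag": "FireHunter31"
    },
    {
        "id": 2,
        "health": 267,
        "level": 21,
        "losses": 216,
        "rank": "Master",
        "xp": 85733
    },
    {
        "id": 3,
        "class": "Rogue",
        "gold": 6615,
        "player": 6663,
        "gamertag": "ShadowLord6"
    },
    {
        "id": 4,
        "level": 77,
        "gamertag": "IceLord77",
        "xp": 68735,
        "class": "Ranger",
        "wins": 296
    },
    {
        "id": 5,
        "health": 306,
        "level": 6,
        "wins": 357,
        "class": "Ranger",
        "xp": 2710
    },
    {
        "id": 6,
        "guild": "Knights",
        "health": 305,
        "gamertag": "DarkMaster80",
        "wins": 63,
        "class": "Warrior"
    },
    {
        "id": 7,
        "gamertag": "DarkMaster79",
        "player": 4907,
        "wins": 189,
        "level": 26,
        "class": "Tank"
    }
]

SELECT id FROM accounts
[1, 2, 3, 4, 5, 6, 7]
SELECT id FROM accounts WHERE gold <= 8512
[1, 3]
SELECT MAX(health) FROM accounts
472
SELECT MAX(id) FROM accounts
7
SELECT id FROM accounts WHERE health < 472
[2, 5, 6]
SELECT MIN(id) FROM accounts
1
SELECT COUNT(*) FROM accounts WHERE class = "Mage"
1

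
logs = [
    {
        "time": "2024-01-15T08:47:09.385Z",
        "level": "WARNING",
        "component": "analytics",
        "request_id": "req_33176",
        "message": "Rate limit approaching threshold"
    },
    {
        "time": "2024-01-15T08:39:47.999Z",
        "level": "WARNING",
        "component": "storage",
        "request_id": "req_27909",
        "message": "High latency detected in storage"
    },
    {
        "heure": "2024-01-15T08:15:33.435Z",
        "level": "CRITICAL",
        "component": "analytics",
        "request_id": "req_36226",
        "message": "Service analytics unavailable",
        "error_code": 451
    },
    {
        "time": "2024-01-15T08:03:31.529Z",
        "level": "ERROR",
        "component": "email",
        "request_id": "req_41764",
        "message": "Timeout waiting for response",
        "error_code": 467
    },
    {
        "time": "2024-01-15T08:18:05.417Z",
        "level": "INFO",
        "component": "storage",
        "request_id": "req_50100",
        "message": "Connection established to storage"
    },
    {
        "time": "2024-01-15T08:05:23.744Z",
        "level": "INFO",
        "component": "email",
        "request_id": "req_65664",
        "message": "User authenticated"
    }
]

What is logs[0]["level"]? "WARNING"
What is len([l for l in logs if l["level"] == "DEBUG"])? 0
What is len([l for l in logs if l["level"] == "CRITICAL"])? 1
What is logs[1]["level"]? "WARNING"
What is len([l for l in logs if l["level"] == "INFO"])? 2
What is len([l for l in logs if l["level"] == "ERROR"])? 1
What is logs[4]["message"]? "Connection established to storage"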